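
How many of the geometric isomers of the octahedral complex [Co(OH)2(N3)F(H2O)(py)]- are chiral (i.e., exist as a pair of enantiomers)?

The six octahedral sites form three mutually perpendicular trans pairs.
Systematic enumeration (placing each ligand type in turn and discarding arrangements equivalent by rotation or reflection) gives 9 geometric isomers.
Of these, 6 lack any improper symmetry element and so occur as enantiomeric pairs, giving 9 + 6 = 15 stereoisomers in total.

6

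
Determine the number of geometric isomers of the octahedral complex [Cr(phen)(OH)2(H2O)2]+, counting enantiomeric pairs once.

An octahedron has six vertices in three trans pairs; every non-trans pair is cis.
Each phen is bidentate and must span two cis positions.
Working through the distinct placements yields 3 geometric isomers: OH cis, H2O trans; OH cis, H2O cis (chiral); OH trans, H2O cis.

3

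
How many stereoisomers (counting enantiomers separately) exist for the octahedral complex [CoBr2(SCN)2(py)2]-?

In an octahedral complex each vertex has one trans partner and four cis neighbours.
Systematic placement gives 5 geometric isomers: Br trans, SCN trans, py trans; Br trans, SCN cis, py cis; Br cis, SCN cis, py trans; Br cis, SCN cis, py cis (chiral); Br cis, SCN trans, py cis.
One of these lacks any improper symmetry element and so occurs as an enantiomeric pair, giving 5 + 1 = 6 stereoisomers in total.

6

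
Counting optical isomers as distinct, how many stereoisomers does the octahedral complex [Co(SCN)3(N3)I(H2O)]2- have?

5

An octahedron has six vertices in three trans pairs; every non-trans pair is cis.
There are 4 geometric isomers: SCN mer (3 arrangements); SCN fac (chiral).
One of these lacks any improper symmetry element and so occurs as an enantiomeric pair, giving 4 + 1 = 5 stereoisomers in total.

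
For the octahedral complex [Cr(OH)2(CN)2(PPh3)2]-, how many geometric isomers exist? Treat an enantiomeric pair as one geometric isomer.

In an octahedral complex each vertex has one trans partner and four cis neighbours.
There are 5 geometric isomers: OH trans, CN trans, PPh3 trans; OH cis, CN trans, PPh3 cis; OH cis, CN cis, PPh3 trans; OH cis, CN cis, PPh3 cis (chiral); OH trans, CN cis, PPh3 cis.

5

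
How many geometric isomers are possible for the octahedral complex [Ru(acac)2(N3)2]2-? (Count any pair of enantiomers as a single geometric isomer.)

Each acac is bidentate and must span two cis positions.
There are 2 geometric isomers: N3 trans; N3 cis (chiral).

2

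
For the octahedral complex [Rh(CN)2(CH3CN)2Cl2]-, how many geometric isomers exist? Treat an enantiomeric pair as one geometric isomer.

Systematic placement gives 5 geometric isomers: CN trans, CH3CN trans, Cl trans; CN cis, CH3CN trans, Cl cis; CN cis, CH3CN cis, Cl trans; CN cis, CH3CN cis, Cl cis (chiral); CN trans, CH3CN cis, Cl cis.

5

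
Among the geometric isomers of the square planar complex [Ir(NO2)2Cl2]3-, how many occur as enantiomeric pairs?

A square has two trans pairs of vertices; adjacent vertices are cis.
There are 2 geometric isomers: NO2 cis; NO2 trans.
Each arrangement has an internal mirror plane or centre of symmetry, so none is chiral.

0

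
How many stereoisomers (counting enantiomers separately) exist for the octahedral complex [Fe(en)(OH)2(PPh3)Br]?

The six octahedral sites form three mutually perpendicular trans pairs.
Each en is bidentate and must span two cis positions.
There are 4 geometric isomers: OH cis (3 arrangements, 2 chiral); OH trans.
Of these, 2 lack any improper symmetry element and so occur as enantiomeric pairs, giving 4 + 2 = 6 stereoisomers in total.

6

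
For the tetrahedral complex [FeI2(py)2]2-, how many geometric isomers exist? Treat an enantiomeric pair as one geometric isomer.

1

In a tetrahedral complex all four positions are equivalent and every pair of ligands is adjacent — there is no cis/trans distinction.
Only one geometric arrangement is possible.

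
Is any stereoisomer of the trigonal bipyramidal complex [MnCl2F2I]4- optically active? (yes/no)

yes

A trigonal bipyramid has two axial and three equatorial sites, which are chemically inequivalent.
Exhaustive case analysis gives 5 geometric isomers.
One of these lacks any improper symmetry element and so occurs as an enantiomeric pair, giving 5 + 1 = 6 stereoisomers in total.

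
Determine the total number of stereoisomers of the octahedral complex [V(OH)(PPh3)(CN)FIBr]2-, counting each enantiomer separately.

30

The six octahedral sites form three mutually perpendicular trans pairs.
Exhaustive case analysis gives 15 geometric isomers.
Of these, 15 lack any improper symmetry element and so occur as enantiomeric pairs, giving 15 + 15 = 30 stereoisomers in total.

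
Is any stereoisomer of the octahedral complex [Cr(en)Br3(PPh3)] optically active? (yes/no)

In an octahedral complex each vertex has one trans partner and four cis neighbours.
Each en is bidentate and must span two cis positions.
The distinct arrangements are (2 in all): Br mer; Br fac.
Each arrangement has an internal mirror plane or centre of symmetry, so none is chiral.

no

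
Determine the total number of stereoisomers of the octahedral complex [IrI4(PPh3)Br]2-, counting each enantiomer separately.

2

The six octahedral sites form three mutually perpendicular trans pairs.
Systematic placement gives 2 geometric isomers: PPh3 and Br mutually cis; PPh3 and Br mutually trans.
Each arrangement has an internal mirror plane or centre of symmetry, so none is chiral.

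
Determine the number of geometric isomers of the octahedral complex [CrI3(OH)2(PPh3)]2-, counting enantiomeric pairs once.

In an octahedral complex each vertex has one trans partner and four cis neighbours.
Working through the distinct placements yields 3 geometric isomers: I mer, OH cis; I mer, OH trans; I fac, OH cis.

3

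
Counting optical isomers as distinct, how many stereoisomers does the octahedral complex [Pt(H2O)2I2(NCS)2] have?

An octahedron has six vertices in three trans pairs; every non-trans pair is cis.
Systematic placement gives 5 geometric isomers: H2O trans, I trans, NCS trans; H2O trans, I cis, NCS cis; H2O cis, I cis, NCS trans; H2O cis, I cis, NCS cis (chiral); H2O cis, I trans, NCS cis.
One of these lacks any improper symmetry element and so occurs as an enantiomeric pair, giving 5 + 1 = 6 stereoisomers in total.

6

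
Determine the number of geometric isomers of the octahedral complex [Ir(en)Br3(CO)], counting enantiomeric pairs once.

2

The six octahedral sites form three mutually perpendicular trans pairs.
Each en is bidentate and must span two cis positions.
There are 2 geometric isomers: Br mer; Br fac.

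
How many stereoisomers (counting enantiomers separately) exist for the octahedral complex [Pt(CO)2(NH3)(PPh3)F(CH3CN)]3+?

The six octahedral sites form three mutually perpendicular trans pairs.
Placing the ligands in turn and identifying arrangements related by rotation or reflection leaves 9 distinct geometric isomers.
Of these, 6 lack any improper symmetry element and so occur as enantiomeric pairs, giving 9 + 6 = 15 stereoisomers in total.

15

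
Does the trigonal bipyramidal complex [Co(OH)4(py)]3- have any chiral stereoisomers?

no

The distinct arrangements are (2 in all): py equatorial; py axial.
Each arrangement has an internal mirror plane or centre of symmetry, so none is chiral.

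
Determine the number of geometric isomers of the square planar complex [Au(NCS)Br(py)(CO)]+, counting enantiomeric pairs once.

A square has two trans pairs of vertices; adjacent vertices are cis.
Systematic placement gives 3 geometric isomers: (Br/NCS trans, CO/py trans); (Br/py trans, CO/NCS trans); (Br/CO trans, NCS/py trans).

3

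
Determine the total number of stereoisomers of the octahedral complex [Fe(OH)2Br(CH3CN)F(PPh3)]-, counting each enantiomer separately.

15

An octahedron has six vertices in three trans pairs; every non-trans pair is cis.
Systematic enumeration (placing each ligand type in turn and discarding arrangements equivalent by rotation or reflection) gives 9 geometric isomers.
Of these, 6 lack any improper symmetry element and so occur as enantiomeric pairs, giving 9 + 6 = 15 stereoisomers in total.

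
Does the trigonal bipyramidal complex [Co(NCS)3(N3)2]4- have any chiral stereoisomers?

no

In a trigonal bipyramid the two axial positions differ from the three equatorial ones.
The distinct arrangements are (3 in all): N3 both axial; N3 one axial, one equatorial; N3 both equatorial.
Each arrangement has an internal mirror plane or centre of symmetry, so none is chiral.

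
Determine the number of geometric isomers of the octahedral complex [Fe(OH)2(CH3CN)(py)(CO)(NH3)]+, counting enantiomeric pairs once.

9

In an octahedral complex each vertex has one trans partner and four cis neighbours.
Systematic enumeration (placing each ligand type in turn and discarding arrangements equivalent by rotation or reflection) gives 9 geometric isomers.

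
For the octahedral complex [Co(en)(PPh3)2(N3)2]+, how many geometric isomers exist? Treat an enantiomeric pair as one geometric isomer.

3

Each en is bidentate and must span two cis positions.
There are 3 geometric isomers: PPh3 cis, N3 trans; PPh3 cis, N3 cis (chiral); PPh3 trans, N3 cis.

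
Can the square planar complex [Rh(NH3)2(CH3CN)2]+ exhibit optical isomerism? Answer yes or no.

no

In a square planar complex each vertex has one trans partner and two cis neighbours.
The distinct arrangements are (2 in all): NH3 cis; NH3 trans.
Each arrangement has an internal mirror plane or centre of symmetry, so none is chiral.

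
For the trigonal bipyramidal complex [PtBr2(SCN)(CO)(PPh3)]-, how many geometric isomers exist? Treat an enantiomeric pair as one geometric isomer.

A trigonal bipyramid has two axial and three equatorial sites, which are chemically inequivalent.
Placing the ligands in turn and identifying arrangements related by rotation or reflection leaves 7 distinct geometric isomers.

7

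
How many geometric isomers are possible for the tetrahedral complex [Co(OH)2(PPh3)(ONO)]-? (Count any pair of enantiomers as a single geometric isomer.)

Only one geometric arrangement is possible.

1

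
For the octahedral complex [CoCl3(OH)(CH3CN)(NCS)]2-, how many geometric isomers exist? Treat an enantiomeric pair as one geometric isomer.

4

The six octahedral sites form three mutually perpendicular trans pairs.
The distinct arrangements are (4 in all): Cl mer (3 arrangements); Cl fac (chiral).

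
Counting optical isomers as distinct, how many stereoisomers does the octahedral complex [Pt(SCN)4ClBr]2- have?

Working through the distinct placements yields 2 geometric isomers: Cl and Br mutually trans; Cl and Br mutually cis.
Each arrangement has an internal mirror plane or centre of symmetry, so none is chiral.

2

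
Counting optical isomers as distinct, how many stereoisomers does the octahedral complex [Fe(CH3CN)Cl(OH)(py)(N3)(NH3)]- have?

Exhaustive case analysis gives 15 geometric isomers.
Of these, 15 lack any improper symmetry element and so occur as enantiomeric pairs, giving 15 + 15 = 30 stereoisomers in total.

30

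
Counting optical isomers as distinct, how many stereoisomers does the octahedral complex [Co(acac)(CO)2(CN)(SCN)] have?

6

The six octahedral sites form three mutually perpendicular trans pairs.
Each acac is bidentate and must span two cis positions.
The distinct arrangements are (4 in all): CO cis (3 arrangements, 2 chiral); CO trans.
Of these, 2 lack any improper symmetry element and so occur as enantiomeric pairs, giving 4 + 2 = 6 stereoisomers in total.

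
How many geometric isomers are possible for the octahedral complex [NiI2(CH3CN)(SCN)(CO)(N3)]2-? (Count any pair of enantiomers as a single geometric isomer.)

The six octahedral sites form three mutually perpendicular trans pairs.
Placing the ligands in turn and identifying arrangements related by rotation or reflection leaves 9 distinct geometric isomers.

9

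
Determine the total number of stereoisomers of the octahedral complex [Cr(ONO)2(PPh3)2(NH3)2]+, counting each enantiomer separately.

6

An octahedron has six vertices in three trans pairs; every non-trans pair is cis.
The distinct arrangements are (5 in all): ONO trans, PPh3 trans, NH3 trans; ONO cis, PPh3 cis, NH3 trans; ONO cis, PPh3 trans, NH3 cis; ONO cis, PPh3 cis, NH3 cis (chiral); ONO trans, PPh3 cis, NH3 cis.
One of these lacks any improper symmetry element and so occurs as an enantiomeric pair, giving 5 + 1 = 6 stereoisomers in total.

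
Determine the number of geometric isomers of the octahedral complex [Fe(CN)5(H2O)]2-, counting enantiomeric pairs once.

1

Only one geometric arrangement is possible.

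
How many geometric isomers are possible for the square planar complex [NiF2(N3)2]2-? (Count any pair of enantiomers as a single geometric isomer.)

The distinct arrangements are (2 in all): F cis; F trans.

2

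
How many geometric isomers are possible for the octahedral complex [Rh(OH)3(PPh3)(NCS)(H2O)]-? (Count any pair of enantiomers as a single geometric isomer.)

4

Systematic placement gives 4 geometric isomers: OH mer (3 arrangements); OH fac (chiral).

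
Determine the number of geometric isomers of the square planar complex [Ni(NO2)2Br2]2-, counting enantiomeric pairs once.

In a square planar complex each vertex has one trans partner and two cis neighbours.
The distinct arrangements are (2 in all): NO2 cis; NO2 trans.

2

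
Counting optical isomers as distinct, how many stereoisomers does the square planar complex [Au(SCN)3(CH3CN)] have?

1

In a square planar complex each vertex has one trans partner and two cis neighbours.
Only one geometric arrangement is possible.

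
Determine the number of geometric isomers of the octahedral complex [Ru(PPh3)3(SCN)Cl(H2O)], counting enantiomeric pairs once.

4

The distinct arrangements are (4 in all): PPh3 mer (3 arrangements); PPh3 fac (chiral).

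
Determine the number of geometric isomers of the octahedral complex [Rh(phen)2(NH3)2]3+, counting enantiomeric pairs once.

The six octahedral sites form three mutually perpendicular trans pairs.
Each phen is bidentate and must span two cis positions.
Systematic placement gives 2 geometric isomers: NH3 trans; NH3 cis (chiral).

2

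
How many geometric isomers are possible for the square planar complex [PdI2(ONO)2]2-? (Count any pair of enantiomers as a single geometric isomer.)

There are 2 geometric isomers: I cis; I trans.

2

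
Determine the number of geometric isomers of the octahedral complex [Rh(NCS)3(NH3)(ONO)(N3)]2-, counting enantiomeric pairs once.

In an octahedral complex each vertex has one trans partner and four cis neighbours.
There are 4 geometric isomers: NCS mer (3 arrangements); NCS fac (chiral).

4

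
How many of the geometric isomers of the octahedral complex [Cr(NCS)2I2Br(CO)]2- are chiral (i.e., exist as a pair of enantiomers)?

2

There are 6 geometric isomers: NCS trans, I trans; NCS cis, I cis (3 arrangements, 2 chiral); NCS trans, I cis; NCS cis, I trans.
Of these, 2 lack any improper symmetry element and so occur as enantiomeric pairs, giving 6 + 2 = 8 stereoisomers in total.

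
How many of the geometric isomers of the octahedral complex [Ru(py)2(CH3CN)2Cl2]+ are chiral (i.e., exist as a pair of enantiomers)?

1

The six octahedral sites form three mutually perpendicular trans pairs.
There are 5 geometric isomers: py trans, CH3CN trans, Cl trans; py cis, CH3CN trans, Cl cis; py trans, CH3CN cis, Cl cis; py cis, CH3CN cis, Cl cis (chiral); py cis, CH3CN cis, Cl trans.
One of these lacks any improper symmetry element and so occurs as an enantiomeric pair, giving 5 + 1 = 6 stereoisomers in total.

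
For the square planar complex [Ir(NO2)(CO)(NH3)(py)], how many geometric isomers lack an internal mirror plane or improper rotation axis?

0

A square has two trans pairs of vertices; adjacent vertices are cis.
The distinct arrangements are (3 in all): (CO/NO2 trans, NH3/py trans); (CO/py trans, NH3/NO2 trans); (CO/NH3 trans, NO2/py trans).
Each arrangement has an internal mirror plane or centre of symmetry, so none is chiral.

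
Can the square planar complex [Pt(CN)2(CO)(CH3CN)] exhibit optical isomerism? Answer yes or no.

In a square planar complex each vertex has one trans partner and two cis neighbours.
There are 2 geometric isomers: CN cis; CN trans.
Each arrangement has an internal mirror plane or centre of symmetry, so none is chiral.

no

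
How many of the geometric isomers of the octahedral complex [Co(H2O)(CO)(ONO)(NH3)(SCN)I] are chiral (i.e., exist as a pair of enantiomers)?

15

An octahedron has six vertices in three trans pairs; every non-trans pair is cis.
Systematic enumeration (placing each ligand type in turn and discarding arrangements equivalent by rotation or reflection) gives 15 geometric isomers.
Of these, 15 lack any improper symmetry element and so occur as enantiomeric pairs, giving 15 + 15 = 30 stereoisomers in total.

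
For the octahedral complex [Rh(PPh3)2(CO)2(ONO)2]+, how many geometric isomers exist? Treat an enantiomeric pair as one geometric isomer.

There are 5 geometric isomers: PPh3 trans, CO trans, ONO trans; PPh3 cis, CO trans, ONO cis; PPh3 trans, CO cis, ONO cis; PPh3 cis, CO cis, ONO cis (chiral); PPh3 cis, CO cis, ONO trans.

5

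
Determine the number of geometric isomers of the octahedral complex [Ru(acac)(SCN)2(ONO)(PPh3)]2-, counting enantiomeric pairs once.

4

The six octahedral sites form three mutually perpendicular trans pairs.
Each acac is bidentate and must span two cis positions.
Systematic placement gives 4 geometric isomers: SCN cis (3 arrangements, 2 chiral); SCN trans.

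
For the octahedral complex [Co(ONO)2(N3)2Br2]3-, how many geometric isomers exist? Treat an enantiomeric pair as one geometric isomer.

The six octahedral sites form three mutually perpendicular trans pairs.
Systematic placement gives 5 geometric isomers: ONO trans, N3 trans, Br trans; ONO cis, N3 cis, Br trans; ONO trans, N3 cis, Br cis; ONO cis, N3 cis, Br cis (chiral); ONO cis, N3 trans, Br cis.

5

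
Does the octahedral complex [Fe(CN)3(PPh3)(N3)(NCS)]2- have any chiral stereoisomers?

yes

The distinct arrangements are (4 in all): CN mer (3 arrangements); CN fac (chiral).
One of these lacks any improper symmetry element and so occurs as an enantiomeric pair, giving 4 + 1 = 5 stereoisomers in total.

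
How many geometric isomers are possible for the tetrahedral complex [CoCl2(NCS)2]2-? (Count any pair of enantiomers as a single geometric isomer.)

In a tetrahedral complex all four positions are equivalent and every pair of ligands is adjacent — there is no cis/trans distinction.
Only one geometric arrangement is possible.

1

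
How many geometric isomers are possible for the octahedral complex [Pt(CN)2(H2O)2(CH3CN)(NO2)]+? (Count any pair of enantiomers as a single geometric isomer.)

6

The distinct arrangements are (6 in all): CN cis, H2O cis (3 arrangements, 2 chiral); CN cis, H2O trans; CN trans, H2O cis; CN trans, H2O trans.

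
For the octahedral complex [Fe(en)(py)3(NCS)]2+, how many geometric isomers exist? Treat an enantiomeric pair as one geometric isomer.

2

An octahedron has six vertices in three trans pairs; every non-trans pair is cis.
Each en is bidentate and must span two cis positions.
There are 2 geometric isomers: py mer; py fac.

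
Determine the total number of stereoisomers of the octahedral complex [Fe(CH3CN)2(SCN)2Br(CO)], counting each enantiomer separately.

The six octahedral sites form three mutually perpendicular trans pairs.
Systematic placement gives 6 geometric isomers: CH3CN cis, SCN trans; CH3CN cis, SCN cis (3 arrangements, 2 chiral); CH3CN trans, SCN trans; CH3CN trans, SCN cis.
Of these, 2 lack any improper symmetry element and so occur as enantiomeric pairs, giving 6 + 2 = 8 stereoisomers in total.

8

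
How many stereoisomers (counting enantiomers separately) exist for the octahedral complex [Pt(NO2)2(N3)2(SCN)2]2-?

6

The six octahedral sites form three mutually perpendicular trans pairs.
There are 5 geometric isomers: NO2 trans, N3 trans, SCN trans; NO2 cis, N3 trans, SCN cis; NO2 cis, N3 cis, SCN trans; NO2 cis, N3 cis, SCN cis (chiral); NO2 trans, N3 cis, SCN cis.
One of these lacks any improper symmetry element and so occurs as an enantiomeric pair, giving 5 + 1 = 6 stereoisomers in total.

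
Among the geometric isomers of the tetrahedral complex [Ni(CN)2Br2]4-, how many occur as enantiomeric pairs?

All four vertices of a tetrahedron are equivalent and mutually adjacent, so cis/trans isomerism cannot arise.
Only one geometric arrangement is possible.

0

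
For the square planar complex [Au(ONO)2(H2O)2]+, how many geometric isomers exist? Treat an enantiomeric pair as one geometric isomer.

2

Systematic placement gives 2 geometric isomers: ONO cis; ONO trans.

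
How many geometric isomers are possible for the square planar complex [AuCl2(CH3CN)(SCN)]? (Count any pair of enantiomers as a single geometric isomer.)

2

A square has two trans pairs of vertices; adjacent vertices are cis.
Systematic placement gives 2 geometric isomers: Cl cis; Cl trans.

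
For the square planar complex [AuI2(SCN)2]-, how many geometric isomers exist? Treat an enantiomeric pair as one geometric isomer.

2

A square has two trans pairs of vertices; adjacent vertices are cis.
The distinct arrangements are (2 in all): I cis; I trans.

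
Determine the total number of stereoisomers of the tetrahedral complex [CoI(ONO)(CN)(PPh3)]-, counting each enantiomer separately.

2

All four vertices of a tetrahedron are equivalent and mutually adjacent, so cis/trans isomerism cannot arise.
Only one geometric arrangement is possible; it has no improper symmetry element, so it exists as a pair of enantiomers (2 stereoisomers).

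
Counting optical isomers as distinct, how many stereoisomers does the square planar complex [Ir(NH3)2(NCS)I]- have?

In a square planar complex each vertex has one trans partner and two cis neighbours.
There are 2 geometric isomers: NH3 cis; NH3 trans.
Each arrangement has an internal mirror plane or centre of symmetry, so none is chiral.

2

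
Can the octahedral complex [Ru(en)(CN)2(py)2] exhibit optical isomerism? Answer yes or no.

yes

In an octahedral complex each vertex has one trans partner and four cis neighbours.
Each en is bidentate and must span two cis positions.
There are 3 geometric isomers: CN trans, py cis; CN cis, py trans; CN cis, py cis (chiral).
One of these lacks any improper symmetry element and so occurs as an enantiomeric pair, giving 3 + 1 = 4 stereoisomers in total.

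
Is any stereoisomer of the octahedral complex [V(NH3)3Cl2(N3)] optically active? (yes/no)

The six octahedral sites form three mutually perpendicular trans pairs.
The distinct arrangements are (3 in all): NH3 mer, Cl trans; NH3 mer, Cl cis; NH3 fac, Cl cis.
Each arrangement has an internal mirror plane or centre of symmetry, so none is chiral.

no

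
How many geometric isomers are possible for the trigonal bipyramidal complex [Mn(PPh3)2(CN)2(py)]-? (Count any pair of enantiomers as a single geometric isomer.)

A trigonal bipyramid has two axial and three equatorial sites, which are chemically inequivalent.
Systematic enumeration (placing each ligand type in turn and discarding arrangements equivalent by rotation or reflection) gives 5 geometric isomers.

5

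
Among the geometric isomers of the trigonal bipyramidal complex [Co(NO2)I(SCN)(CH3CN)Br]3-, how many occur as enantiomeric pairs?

In a trigonal bipyramid the two axial positions differ from the three equatorial ones.
Placing the ligands in turn and identifying arrangements related by rotation or reflection leaves 10 distinct geometric isomers.
Of these, 10 lack any improper symmetry element and so occur as enantiomeric pairs, giving 10 + 10 = 20 stereoisomers in total.

10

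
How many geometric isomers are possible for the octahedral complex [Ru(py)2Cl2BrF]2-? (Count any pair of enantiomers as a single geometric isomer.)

6

The six octahedral sites form three mutually perpendicular trans pairs.
Working through the distinct placements yields 6 geometric isomers: py trans, Cl cis; py cis, Cl cis (3 arrangements, 2 chiral); py trans, Cl trans; py cis, Cl trans.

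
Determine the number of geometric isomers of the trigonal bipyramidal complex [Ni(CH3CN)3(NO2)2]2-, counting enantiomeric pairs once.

Systematic placement gives 3 geometric isomers: NO2 both equatorial; NO2 one axial, one equatorial; NO2 both axial.

3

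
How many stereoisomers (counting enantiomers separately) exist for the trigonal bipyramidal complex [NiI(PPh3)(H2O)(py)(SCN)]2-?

In a trigonal bipyramid the two axial positions differ from the three equatorial ones.
Systematic enumeration (placing each ligand type in turn and discarding arrangements equivalent by rotation or reflection) gives 10 geometric isomers.
Of these, 10 lack any improper symmetry element and so occur as enantiomeric pairs, giving 10 + 10 = 20 stereoisomers in total.

20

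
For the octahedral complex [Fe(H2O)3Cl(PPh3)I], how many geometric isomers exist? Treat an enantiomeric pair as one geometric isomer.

The six octahedral sites form three mutually perpendicular trans pairs.
The distinct arrangements are (4 in all): H2O mer (3 arrangements); H2O fac (chiral).

4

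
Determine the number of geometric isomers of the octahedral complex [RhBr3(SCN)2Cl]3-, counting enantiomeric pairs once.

An octahedron has six vertices in three trans pairs; every non-trans pair is cis.
Systematic placement gives 3 geometric isomers: Br mer, SCN trans; Br mer, SCN cis; Br fac, SCN cis.

3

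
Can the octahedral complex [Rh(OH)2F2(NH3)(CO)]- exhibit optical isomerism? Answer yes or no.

The six octahedral sites form three mutually perpendicular trans pairs.
Working through the distinct placements yields 6 geometric isomers: OH trans, F cis; OH cis, F cis (3 arrangements, 2 chiral); OH trans, F trans; OH cis, F trans.
Of these, 2 lack any improper symmetry element and so occur as enantiomeric pairs, giving 6 + 2 = 8 stereoisomers in total.

yes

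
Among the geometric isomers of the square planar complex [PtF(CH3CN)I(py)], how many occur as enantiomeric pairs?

In a square planar complex each vertex has one trans partner and two cis neighbours.
Working through the distinct placements yields 3 geometric isomers: (CH3CN/I trans, F/py trans); (CH3CN/py trans, F/I trans); (CH3CN/F trans, I/py trans).
Each arrangement has an internal mirror plane or centre of symmetry, so none is chiral.

0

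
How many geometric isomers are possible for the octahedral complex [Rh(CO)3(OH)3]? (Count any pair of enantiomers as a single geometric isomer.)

2

An octahedron has six vertices in three trans pairs; every non-trans pair is cis.
Working through the distinct placements yields 2 geometric isomers: CO mer; CO fac.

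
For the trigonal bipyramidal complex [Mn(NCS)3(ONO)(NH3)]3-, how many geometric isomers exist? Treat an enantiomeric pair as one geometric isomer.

Working through the distinct placements yields 4 geometric isomers: ONO equatorial, NH3 equatorial; ONO equatorial, NH3 axial; ONO axial, NH3 equatorial; ONO axial, NH3 axial.

4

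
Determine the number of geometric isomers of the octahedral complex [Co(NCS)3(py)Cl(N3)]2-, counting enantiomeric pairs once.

4

An octahedron has six vertices in three trans pairs; every non-trans pair is cis.
Systematic placement gives 4 geometric isomers: NCS mer (3 arrangements); NCS fac (chiral).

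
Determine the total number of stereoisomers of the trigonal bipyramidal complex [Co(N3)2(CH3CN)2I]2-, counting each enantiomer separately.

6

In a trigonal bipyramid the two axial positions differ from the three equatorial ones.
Placing the ligands in turn and identifying arrangements related by rotation or reflection leaves 5 distinct geometric isomers.
One of these lacks any improper symmetry element and so occurs as an enantiomeric pair, giving 5 + 1 = 6 stereoisomers in total.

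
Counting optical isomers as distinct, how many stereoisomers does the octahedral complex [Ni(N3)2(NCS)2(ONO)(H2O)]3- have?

8

Working through the distinct placements yields 6 geometric isomers: N3 cis, NCS cis (3 arrangements, 2 chiral); N3 cis, NCS trans; N3 trans, NCS cis; N3 trans, NCS trans.
Of these, 2 lack any improper symmetry element and so occur as enantiomeric pairs, giving 6 + 2 = 8 stereoisomers in total.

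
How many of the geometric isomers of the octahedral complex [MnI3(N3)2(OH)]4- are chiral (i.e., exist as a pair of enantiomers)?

0

Systematic placement gives 3 geometric isomers: I mer, N3 cis; I mer, N3 trans; I fac, N3 cis.
Each arrangement has an internal mirror plane or centre of symmetry, so none is chiral.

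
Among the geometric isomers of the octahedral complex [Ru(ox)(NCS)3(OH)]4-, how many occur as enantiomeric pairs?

An octahedron has six vertices in three trans pairs; every non-trans pair is cis.
Each ox is bidentate and must span two cis positions.
The distinct arrangements are (2 in all): NCS mer; NCS fac.
Each arrangement has an internal mirror plane or centre of symmetry, so none is chiral.

0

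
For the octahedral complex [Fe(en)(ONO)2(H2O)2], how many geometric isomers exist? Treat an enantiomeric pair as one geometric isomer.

3

Each en is bidentate and must span two cis positions.
Working through the distinct placements yields 3 geometric isomers: ONO cis, H2O trans; ONO cis, H2O cis (chiral); ONO trans, H2O cis.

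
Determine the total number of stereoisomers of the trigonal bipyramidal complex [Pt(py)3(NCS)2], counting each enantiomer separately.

3

There are 3 geometric isomers: NCS both axial; NCS one axial, one equatorial; NCS both equatorial.
Each arrangement has an internal mirror plane or centre of symmetry, so none is chiral.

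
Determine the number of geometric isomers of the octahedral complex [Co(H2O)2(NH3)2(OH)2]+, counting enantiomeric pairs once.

5

The six octahedral sites form three mutually perpendicular trans pairs.
Working through the distinct placements yields 5 geometric isomers: H2O trans, NH3 trans, OH trans; H2O trans, NH3 cis, OH cis; H2O cis, NH3 cis, OH trans; H2O cis, NH3 cis, OH cis (chiral); H2O cis, NH3 trans, OH cis.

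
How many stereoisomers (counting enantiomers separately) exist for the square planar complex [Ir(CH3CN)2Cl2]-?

2

Working through the distinct placements yields 2 geometric isomers: CH3CN cis; CH3CN trans.
Each arrangement has an internal mirror plane or centre of symmetry, so none is chiral.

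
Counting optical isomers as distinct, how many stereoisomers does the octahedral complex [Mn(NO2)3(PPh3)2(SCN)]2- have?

The distinct arrangements are (3 in all): NO2 mer, PPh3 cis; NO2 mer, PPh3 trans; NO2 fac, PPh3 cis.
Each arrangement has an internal mirror plane or centre of symmetry, so none is chiral.

3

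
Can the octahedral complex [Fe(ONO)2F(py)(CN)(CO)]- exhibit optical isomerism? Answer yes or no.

yes

Placing the ligands in turn and identifying arrangements related by rotation or reflection leaves 9 distinct geometric isomers.
Of these, 6 lack any improper symmetry element and so occur as enantiomeric pairs, giving 9 + 6 = 15 stereoisomers in total.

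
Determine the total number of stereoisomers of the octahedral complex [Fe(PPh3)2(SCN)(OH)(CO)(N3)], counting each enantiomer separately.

15

In an octahedral complex each vertex has one trans partner and four cis neighbours.
Systematic enumeration (placing each ligand type in turn and discarding arrangements equivalent by rotation or reflection) gives 9 geometric isomers.
Of these, 6 lack any improper symmetry element and so occur as enantiomeric pairs, giving 9 + 6 = 15 stereoisomers in total.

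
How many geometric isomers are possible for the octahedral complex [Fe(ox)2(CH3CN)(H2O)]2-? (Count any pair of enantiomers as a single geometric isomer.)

The six octahedral sites form three mutually perpendicular trans pairs.
Each ox is bidentate and must span two cis positions.
Working through the distinct placements yields 2 geometric isomers: CH3CN and H2O mutually trans; CH3CN and H2O mutually cis (chiral).

2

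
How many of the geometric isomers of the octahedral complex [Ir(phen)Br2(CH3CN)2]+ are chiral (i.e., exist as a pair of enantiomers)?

1

An octahedron has six vertices in three trans pairs; every non-trans pair is cis.
Each phen is bidentate and must span two cis positions.
Systematic placement gives 3 geometric isomers: Br trans, CH3CN cis; Br cis, CH3CN cis (chiral); Br cis, CH3CN trans.
One of these lacks any improper symmetry element and so occurs as an enantiomeric pair, giving 3 + 1 = 4 stereoisomers in total.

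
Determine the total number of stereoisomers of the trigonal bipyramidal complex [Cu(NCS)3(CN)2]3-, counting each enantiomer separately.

3

In a trigonal bipyramid the two axial positions differ from the three equatorial ones.
There are 3 geometric isomers: CN both axial; CN one axial, one equatorial; CN both equatorial.
Each arrangement has an internal mirror plane or centre of symmetry, so none is chiral.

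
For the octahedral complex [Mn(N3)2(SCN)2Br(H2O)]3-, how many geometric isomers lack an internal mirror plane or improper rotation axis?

An octahedron has six vertices in three trans pairs; every non-trans pair is cis.
Working through the distinct placements yields 6 geometric isomers: N3 trans, SCN trans; N3 cis, SCN cis (3 arrangements, 2 chiral); N3 cis, SCN trans; N3 trans, SCN cis.
Of these, 2 lack any improper symmetry element and so occur as enantiomeric pairs, giving 6 + 2 = 8 stereoisomers in total.

2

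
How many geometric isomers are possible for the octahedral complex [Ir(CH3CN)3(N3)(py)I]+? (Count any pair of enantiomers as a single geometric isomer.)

4

An octahedron has six vertices in three trans pairs; every non-trans pair is cis.
Working through the distinct placements yields 4 geometric isomers: CH3CN mer (3 arrangements); CH3CN fac (chiral).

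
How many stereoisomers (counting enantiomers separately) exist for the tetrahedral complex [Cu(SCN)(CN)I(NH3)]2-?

All four vertices of a tetrahedron are equivalent and mutually adjacent, so cis/trans isomerism cannot arise.
Only one geometric arrangement is possible; it has no improper symmetry element, so it exists as a pair of enantiomers (2 stereoisomers).

2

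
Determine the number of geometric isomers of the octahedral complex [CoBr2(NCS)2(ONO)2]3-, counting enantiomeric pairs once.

In an octahedral complex each vertex has one trans partner and four cis neighbours.
The distinct arrangements are (5 in all): Br trans, NCS trans, ONO trans; Br trans, NCS cis, ONO cis; Br cis, NCS cis, ONO trans; Br cis, NCS cis, ONO cis (chiral); Br cis, NCS trans, ONO cis.

5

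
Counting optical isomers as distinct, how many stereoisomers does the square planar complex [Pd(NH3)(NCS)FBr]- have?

3

A square has two trans pairs of vertices; adjacent vertices are cis.
There are 3 geometric isomers: (Br/NCS trans, F/NH3 trans); (Br/NH3 trans, F/NCS trans); (Br/F trans, NCS/NH3 trans).
Each arrangement has an internal mirror plane or centre of symmetry, so none is chiral.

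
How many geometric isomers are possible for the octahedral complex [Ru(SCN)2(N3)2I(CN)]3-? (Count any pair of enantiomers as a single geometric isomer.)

There are 6 geometric isomers: SCN trans, N3 trans; SCN cis, N3 cis (3 arrangements, 2 chiral); SCN trans, N3 cis; SCN cis, N3 trans.

6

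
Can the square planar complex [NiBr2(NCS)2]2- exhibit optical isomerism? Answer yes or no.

no

In a square planar complex each vertex has one trans partner and two cis neighbours.
Working through the distinct placements yields 2 geometric isomers: Br cis; Br trans.
Each arrangement has an internal mirror plane or centre of symmetry, so none is chiral.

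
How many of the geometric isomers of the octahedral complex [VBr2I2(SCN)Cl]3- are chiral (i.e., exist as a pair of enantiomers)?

There are 6 geometric isomers: Br trans, I cis; Br trans, I trans; Br cis, I cis (3 arrangements, 2 chiral); Br cis, I trans.
Of these, 2 lack any improper symmetry element and so occur as enantiomeric pairs, giving 6 + 2 = 8 stereoisomers in total.

2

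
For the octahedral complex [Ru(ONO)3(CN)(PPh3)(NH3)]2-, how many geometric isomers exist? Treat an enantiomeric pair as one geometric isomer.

Working through the distinct placements yields 4 geometric isomers: ONO mer (3 arrangements); ONO fac (chiral).

4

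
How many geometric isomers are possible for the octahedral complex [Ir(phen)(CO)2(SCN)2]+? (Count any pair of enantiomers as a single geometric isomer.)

3

The six octahedral sites form three mutually perpendicular trans pairs.
Each phen is bidentate and must span two cis positions.
Working through the distinct placements yields 3 geometric isomers: CO trans, SCN cis; CO cis, SCN cis (chiral); CO cis, SCN trans.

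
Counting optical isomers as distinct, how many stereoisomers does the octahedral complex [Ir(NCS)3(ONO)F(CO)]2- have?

Working through the distinct placements yields 4 geometric isomers: NCS mer (3 arrangements); NCS fac (chiral).
One of these lacks any improper symmetry element and so occurs as an enantiomeric pair, giving 4 + 1 = 5 stereoisomers in total.

5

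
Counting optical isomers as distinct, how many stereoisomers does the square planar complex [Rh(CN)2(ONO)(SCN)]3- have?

Systematic placement gives 2 geometric isomers: CN cis; CN trans.
Each arrangement has an internal mirror plane or centre of symmetry, so none is chiral.

2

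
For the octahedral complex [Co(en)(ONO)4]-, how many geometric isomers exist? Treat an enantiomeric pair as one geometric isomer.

1

The six octahedral sites form three mutually perpendicular trans pairs.
Each en is bidentate and must span two cis positions.
Only one geometric arrangement is possible.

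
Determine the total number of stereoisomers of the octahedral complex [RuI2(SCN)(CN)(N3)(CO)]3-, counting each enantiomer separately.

15

An octahedron has six vertices in three trans pairs; every non-trans pair is cis.
Systematic enumeration (placing each ligand type in turn and discarding arrangements equivalent by rotation or reflection) gives 9 geometric isomers.
Of these, 6 lack any improper symmetry element and so occur as enantiomeric pairs, giving 9 + 6 = 15 stereoisomers in total.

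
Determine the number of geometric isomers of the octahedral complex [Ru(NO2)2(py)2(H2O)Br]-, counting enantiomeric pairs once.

An octahedron has six vertices in three trans pairs; every non-trans pair is cis.
There are 6 geometric isomers: NO2 trans, py trans; NO2 cis, py cis (3 arrangements, 2 chiral); NO2 cis, py trans; NO2 trans, py cis.

6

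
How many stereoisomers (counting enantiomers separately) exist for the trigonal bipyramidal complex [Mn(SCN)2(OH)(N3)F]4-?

A trigonal bipyramid has two axial and three equatorial sites, which are chemically inequivalent.
Systematic enumeration (placing each ligand type in turn and discarding arrangements equivalent by rotation or reflection) gives 7 geometric isomers.
Of these, 3 lack any improper symmetry element and so occur as enantiomeric pairs, giving 7 + 3 = 10 stereoisomers in total.

10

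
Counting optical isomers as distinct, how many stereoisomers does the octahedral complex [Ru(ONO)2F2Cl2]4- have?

The six octahedral sites form three mutually perpendicular trans pairs.
Working through the distinct placements yields 5 geometric isomers: ONO trans, F trans, Cl trans; ONO cis, F cis, Cl trans; ONO trans, F cis, Cl cis; ONO cis, F cis, Cl cis (chiral); ONO cis, F trans, Cl cis.
One of these lacks any improper symmetry element and so occurs as an enantiomeric pair, giving 5 + 1 = 6 stereoisomers in total.

6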